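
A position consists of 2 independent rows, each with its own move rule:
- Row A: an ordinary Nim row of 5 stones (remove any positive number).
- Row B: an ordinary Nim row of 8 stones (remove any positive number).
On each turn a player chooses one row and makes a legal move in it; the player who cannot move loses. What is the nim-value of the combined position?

13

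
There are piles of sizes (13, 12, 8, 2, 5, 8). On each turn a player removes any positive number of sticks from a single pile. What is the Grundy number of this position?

6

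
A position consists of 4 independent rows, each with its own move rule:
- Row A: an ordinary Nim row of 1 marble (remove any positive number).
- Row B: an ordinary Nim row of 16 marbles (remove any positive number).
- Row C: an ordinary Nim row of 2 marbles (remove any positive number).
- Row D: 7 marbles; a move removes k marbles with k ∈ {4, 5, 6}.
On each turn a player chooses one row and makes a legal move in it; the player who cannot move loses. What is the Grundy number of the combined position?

18

Row A is a plain Nim row of size 1, so its Grundy value is 1.
Row B is a plain Nim row of size 16, so its Grundy value is 16.
Row C is a plain Nim row of size 2, so its Grundy value is 2.
Grundy values for row D (subtraction set {4, 5, 6}):
g(0) = mex{} = 0
g(1) = mex{} = 0
g(2) = mex{} = 0
g(3) = mex{} = 0
g(4) = mex{0} = 1
g(5) = mex{0} = 1
g(6) = mex{0} = 1
g(7) = mex{0} = 1
So g(7) = 1.
The value of a disjunctive sum is the nim-sum of the parts.
Combined value = 1 XOR 16 XOR 2 XOR 1 = 18.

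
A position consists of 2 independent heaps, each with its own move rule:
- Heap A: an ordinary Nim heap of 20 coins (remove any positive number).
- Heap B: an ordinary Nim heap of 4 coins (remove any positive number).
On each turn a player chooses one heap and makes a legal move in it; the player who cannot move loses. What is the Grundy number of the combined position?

16

Heap A is a plain Nim heap of size 20, so its Grundy value is 20.
Heap B is a plain Nim heap of size 4, so its Grundy value is 4.
The value of a disjunctive sum is the nim-sum of the parts.
Combined value = 20 ⊕ 4 = 16.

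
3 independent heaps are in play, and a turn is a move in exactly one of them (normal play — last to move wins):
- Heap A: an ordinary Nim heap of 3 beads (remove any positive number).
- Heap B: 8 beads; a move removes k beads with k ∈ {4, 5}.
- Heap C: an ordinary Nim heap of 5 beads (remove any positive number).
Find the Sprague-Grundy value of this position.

Heap A is a plain Nim heap of size 3, so its Grundy value is 3.
For heap B, compute g(0), g(1), … with moves {4, 5}:
g(0) = mex{} = 0
g(1) = mex{} = 0
g(2) = mex{} = 0
g(3) = mex{} = 0
g(4) = mex{0} = 1
g(5) = mex{0} = 1
g(6) = mex{0} = 1
g(7) = mex{0} = 1
g(8) = mex{0,1} = 2
So g(8) = 2.
Heap C is a plain Nim heap of size 5, so its Grundy value is 5.
The value of a disjunctive sum is the nim-sum of the parts.
Combined value = 3 ⊕ 2 ⊕ 5 = 4.

4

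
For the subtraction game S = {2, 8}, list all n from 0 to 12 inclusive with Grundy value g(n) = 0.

0, 1, 4, 5, 10, 11

Build the Grundy sequence with g(k) = mex{g(k−s) : s ∈ {2, 8}, s ≤ k}:
g(0) = mex{} = 0
g(1) = mex{} = 0
g(2) = mex{0} = 1
g(3) = mex{0} = 1
g(4) = mex{1} = 0
g(5) = mex{1} = 0
g(6) = mex{0} = 1
g(7) = mex{0} = 1
g(8) = mex{0,1} = 2
g(9) = mex{0,1} = 2
g(10) = mex{1,2} = 0
g(11) = mex{1,2} = 0
g(12) = mex{0} = 1
The P-positions (g = 0) in 0..12 are 0, 1, 4, 5, 10, 11.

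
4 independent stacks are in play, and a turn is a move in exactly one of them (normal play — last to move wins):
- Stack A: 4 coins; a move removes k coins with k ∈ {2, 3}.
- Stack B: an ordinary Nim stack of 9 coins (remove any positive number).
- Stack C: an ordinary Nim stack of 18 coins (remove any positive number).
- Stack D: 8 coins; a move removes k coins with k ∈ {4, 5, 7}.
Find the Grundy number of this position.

27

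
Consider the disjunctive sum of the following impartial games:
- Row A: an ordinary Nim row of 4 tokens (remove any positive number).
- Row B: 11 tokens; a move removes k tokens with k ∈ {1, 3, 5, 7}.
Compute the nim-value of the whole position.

5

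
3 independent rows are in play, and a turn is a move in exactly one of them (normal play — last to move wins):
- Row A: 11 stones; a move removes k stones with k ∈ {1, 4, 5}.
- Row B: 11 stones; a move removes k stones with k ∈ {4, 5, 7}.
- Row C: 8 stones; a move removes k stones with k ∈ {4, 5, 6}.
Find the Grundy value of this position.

Grundy values for row A (subtraction set {1, 4, 5}):
g(0) = mex{} = 0
g(1) = mex{0} = 1
g(2) = mex{1} = 0
g(3) = mex{0} = 1
g(4) = mex{0,1} = 2
g(5) = mex{0,1,2} = 3
g(6) = mex{0,1,3} = 2
g(7) = mex{0,1,2} = 3
g(8) = mex{1,2,3} = 0
g(9) = mex{0,2,3} = 1
g(10) = mex{1,2,3} = 0
g(11) = mex{0,2,3} = 1
So g(11) = 1.
Grundy values for row B (subtraction set {4, 5, 7}):
g(0) = mex{} = 0
g(1) = mex{} = 0
g(2) = mex{} = 0
g(3) = mex{} = 0
g(4) = mex{0} = 1
g(5) = mex{0} = 1
g(6) = mex{0} = 1
g(7) = mex{0} = 1
g(8) = mex{0,1} = 2
g(9) = mex{0,1} = 2
g(10) = mex{0,1} = 2
g(11) = mex{1} = 0
So g(11) = 0.
Grundy values for row C (subtraction set {4, 5, 6}):
k:     0  1  2  3  4  5  6  7  8
g(k):  0  0  0  0  1  1  1  1  2
So g(8) = 2.
The value of a disjunctive sum is the nim-sum of the parts.
Combined value = 1 ⊕ 0 ⊕ 2 = 3.

3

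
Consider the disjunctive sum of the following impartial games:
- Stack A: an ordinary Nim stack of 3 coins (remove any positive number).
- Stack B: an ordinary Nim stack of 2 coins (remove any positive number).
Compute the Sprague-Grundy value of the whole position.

1

Stack A is a plain Nim stack of size 3, so its Grundy value is 3.
Stack B is a plain Nim stack of size 2, so its Grundy value is 2.
The value of a disjunctive sum is the nim-sum of the parts.
Combined value = 3 XOR 2 = 1.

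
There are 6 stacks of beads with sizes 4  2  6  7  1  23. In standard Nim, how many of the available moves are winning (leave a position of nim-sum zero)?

Write each in binary and XOR column by column:
  00100  (4)
  00010  (2)
  00110  (6)
  00111  (7)
  00001  (1)
  10111  (23)
  -----
  10001  (17)
The overall nim-sum is X = 17. A stack of size p has a winning move iff p XOR X < p (reduce it to p XOR X).
  4: 4 XOR 17 = 21 ≥ 4 — no move.
  2: 2 XOR 17 = 19 ≥ 2 — no move.
  6: 6 XOR 17 = 23 ≥ 6 — no move.
  7: 7 XOR 17 = 22 ≥ 7 — no move.
  1: 1 XOR 17 = 16 ≥ 1 — no move.
  23: 23 XOR 17 = 6 < 23 — winning move (to 6).
That gives 1 winning move.

1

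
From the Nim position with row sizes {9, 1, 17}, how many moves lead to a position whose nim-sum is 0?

Bitwise XOR of the heap sizes:
  01001  (9)
  00001  (1)
  10001  (17)
  -----
  11001  (25)
The overall nim-sum is X = 25. A row of size p has a winning move iff p XOR X < p (reduce it to p XOR X).
  9: 9 XOR 25 = 16 ≥ 9 — no move.
  1: 1 XOR 25 = 24 ≥ 1 — no move.
  17: 17 XOR 25 = 8 < 17 — winning move (to 8).
That gives 1 winning move.

1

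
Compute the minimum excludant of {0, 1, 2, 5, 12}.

3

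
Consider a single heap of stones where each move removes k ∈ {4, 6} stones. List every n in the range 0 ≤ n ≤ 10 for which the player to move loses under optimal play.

0, 1, 2, 3, 10

Compute g(0), g(1), … for moves {4, 6}:
g(0) = mex{} = 0
g(1) = mex{} = 0
g(2) = mex{} = 0
g(3) = mex{} = 0
g(4) = mex{0} = 1
g(5) = mex{0} = 1
g(6) = mex{0} = 1
g(7) = mex{0} = 1
g(8) = mex{0,1} = 2
g(9) = mex{0,1} = 2
g(10) = mex{1} = 0
The P-positions (g = 0) in 0..10 are 0, 1, 2, 3, 10.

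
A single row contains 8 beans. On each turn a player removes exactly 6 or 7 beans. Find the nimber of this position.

1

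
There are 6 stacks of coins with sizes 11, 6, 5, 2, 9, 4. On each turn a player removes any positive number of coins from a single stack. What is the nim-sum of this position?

Nim-sum: 11 ^ 6 ^ 5 ^ 2 ^ 9 ^ 4 = 7.

7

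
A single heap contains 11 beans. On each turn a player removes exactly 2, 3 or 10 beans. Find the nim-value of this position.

3

Compute g(0), g(1), … for moves {2, 3, 10}:
g(0) = mex{} = 0
g(1) = mex{} = 0
g(2) = mex{0} = 1
g(3) = mex{0} = 1
g(4) = mex{0,1} = 2
g(5) = mex{1} = 0
g(6) = mex{1,2} = 0
g(7) = mex{0,2} = 1
g(8) = mex{0} = 1
g(9) = mex{0,1} = 2
g(10) = mex{0,1} = 2
g(11) = mex{0,1,2} = 3
So g(11) = 3.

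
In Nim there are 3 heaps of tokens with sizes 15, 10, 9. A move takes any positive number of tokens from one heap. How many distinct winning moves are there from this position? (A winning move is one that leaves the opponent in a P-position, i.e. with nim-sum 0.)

Write each in binary and XOR column by column:
  1111  (15)
  1010  (10)
  1001  (9)
  ----
  1100  (12)
The overall nim-sum is X = 12. A heap of size p has a winning move iff p XOR X < p (reduce it to p XOR X).
  15: 15 XOR 12 = 3 < 15 — winning move (to 3).
  10: 10 XOR 12 = 6 < 10 — winning move (to 6).
  9: 9 XOR 12 = 5 < 9 — winning move (to 5).
That gives 3 winning moves.

3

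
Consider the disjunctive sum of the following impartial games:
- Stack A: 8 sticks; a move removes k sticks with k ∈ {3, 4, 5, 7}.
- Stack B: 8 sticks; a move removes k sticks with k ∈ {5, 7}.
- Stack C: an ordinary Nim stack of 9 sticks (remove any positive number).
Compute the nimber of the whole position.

Grundy values for stack A (subtraction set {3, 4, 5, 7}):
g(0) = mex{} = 0
g(1) = mex{} = 0
g(2) = mex{} = 0
g(3) = mex{0} = 1
g(4) = mex{0} = 1
g(5) = mex{0} = 1
g(6) = mex{0,1} = 2
g(7) = mex{0,1} = 2
g(8) = mex{0,1} = 2
So g(8) = 2.
For stack B, compute g(0), g(1), … with moves {5, 7}:
k:     0  1  2  3  4  5  6  7  8
g(k):  0  0  0  0  0  1  1  1  1
So g(8) = 1.
Stack C is a plain Nim stack of size 9, so its Grundy value is 9.
The value of a disjunctive sum is the nim-sum of the parts.
Combined value = 2 ⊕ 1 ⊕ 9 = 10.

10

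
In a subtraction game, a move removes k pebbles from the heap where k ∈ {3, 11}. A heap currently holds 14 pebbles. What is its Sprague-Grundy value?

0

Build the Grundy sequence with g(k) = mex{g(k−s) : s ∈ {3, 11}, s ≤ k}:
g(0) = mex{} = 0
g(1) = mex{} = 0
g(2) = mex{} = 0
g(3) = mex{0} = 1
g(4) = mex{0} = 1
g(5) = mex{0} = 1
g(6) = mex{1} = 0
g(7) = mex{1} = 0
g(8) = mex{1} = 0
g(9) = mex{0} = 1
g(10) = mex{0} = 1
g(11) = mex{0} = 1
g(12) = mex{0,1} = 2
g(13) = mex{0,1} = 2
g(14) = mex{1} = 0
So g(14) = 0.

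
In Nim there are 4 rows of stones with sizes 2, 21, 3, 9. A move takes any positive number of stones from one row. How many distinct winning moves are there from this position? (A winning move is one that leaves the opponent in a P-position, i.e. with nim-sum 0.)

Compute the nim-sum pairwise:
2 ^ 21 = 23
23 ^ 3 = 20
20 ^ 9 = 29
The overall nim-sum is X = 29. A row of size p has a winning move iff p XOR X < p (reduce it to p XOR X).
  2: 2 XOR 29 = 31 ≥ 2 — no move.
  21: 21 XOR 29 = 8 < 21 — winning move (to 8).
  3: 3 XOR 29 = 30 ≥ 3 — no move.
  9: 9 XOR 29 = 20 ≥ 9 — no move.
That gives 1 winning move.

1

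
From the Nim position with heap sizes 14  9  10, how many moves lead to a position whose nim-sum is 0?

Compute the nim-sum pairwise:
14 ^ 9 = 7
7 ^ 10 = 13
The overall nim-sum is X = 13. A heap of size p has a winning move iff p XOR X < p (reduce it to p XOR X).
  14: 14 XOR 13 = 3 < 14 — winning move (to 3).
  9: 9 XOR 13 = 4 < 9 — winning move (to 4).
  10: 10 XOR 13 = 7 < 10 — winning move (to 7).
That gives 3 winning moves.

3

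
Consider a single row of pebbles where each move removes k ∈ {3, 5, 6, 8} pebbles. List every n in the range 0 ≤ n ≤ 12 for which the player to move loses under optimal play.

0, 1, 2, 11, 12

Build the Grundy sequence with g(k) = mex{g(k−s) : s ∈ {3, 5, 6, 8}, s ≤ k}:
k:     0  1  2  3  4  5  6  7  8  9 10 11 12
g(k):  0  0  0  1  1  1  2  2  2  3  3  0  0
The P-positions (g = 0) in 0..12 are 0, 1, 2, 11, 12.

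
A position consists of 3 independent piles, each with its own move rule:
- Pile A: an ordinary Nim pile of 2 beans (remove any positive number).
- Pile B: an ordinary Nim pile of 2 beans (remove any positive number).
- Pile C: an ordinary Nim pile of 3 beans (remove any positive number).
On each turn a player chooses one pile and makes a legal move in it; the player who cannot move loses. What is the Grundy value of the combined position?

Pile A is a plain Nim pile of size 2, so its Grundy value is 2.
Pile B is a plain Nim pile of size 2, so its Grundy value is 2.
Pile C is a plain Nim pile of size 3, so its Grundy value is 3.
The value of a disjunctive sum is the nim-sum of the parts.
Combined value = 2 ⊕ 2 ⊕ 3 = 3.

3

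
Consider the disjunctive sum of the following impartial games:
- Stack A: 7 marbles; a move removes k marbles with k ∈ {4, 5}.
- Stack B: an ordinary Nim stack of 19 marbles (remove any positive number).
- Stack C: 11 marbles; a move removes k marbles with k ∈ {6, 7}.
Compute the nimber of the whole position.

Build the Grundy sequence for stack A with g(k) = mex{g(k−s) : s ∈ {4, 5}, s ≤ k}:
g(0) = mex{} = 0
g(1) = mex{} = 0
g(2) = mex{} = 0
g(3) = mex{} = 0
g(4) = mex{0} = 1
g(5) = mex{0} = 1
g(6) = mex{0} = 1
g(7) = mex{0} = 1
So g(7) = 1.
Stack B is a plain Nim stack of size 19, so its Grundy value is 19.
For stack C, compute g(0), g(1), … with moves {6, 7}:
k:     0  1  2  3  4  5  6  7  8  9 10 11
g(k):  0  0  0  0  0  0  1  1  1  1  1  1
So g(11) = 1.
The value of a disjunctive sum is the nim-sum of the parts.
Combined value = 1 XOR 19 XOR 1 = 19.

19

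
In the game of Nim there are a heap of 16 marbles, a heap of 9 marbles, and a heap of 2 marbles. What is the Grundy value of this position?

27

Write each in binary and XOR column by column:
  10000  (16)
  01001  (9)
  00010  (2)
  -----
  11011  (27)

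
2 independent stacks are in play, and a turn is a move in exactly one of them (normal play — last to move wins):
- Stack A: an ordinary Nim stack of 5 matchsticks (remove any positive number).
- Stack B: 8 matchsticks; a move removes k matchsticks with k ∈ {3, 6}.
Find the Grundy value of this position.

7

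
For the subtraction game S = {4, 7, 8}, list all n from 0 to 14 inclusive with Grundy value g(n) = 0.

Build the Grundy sequence with g(k) = mex{g(k−s) : s ∈ {4, 7, 8}, s ≤ k}:
g(0) = mex{} = 0
g(1) = mex{} = 0
g(2) = mex{} = 0
g(3) = mex{} = 0
g(4) = mex{0} = 1
g(5) = mex{0} = 1
g(6) = mex{0} = 1
g(7) = mex{0} = 1
g(8) = mex{0,1} = 2
g(9) = mex{0,1} = 2
g(10) = mex{0,1} = 2
g(11) = mex{0,1} = 2
g(12) = mex{1,2} = 0
g(13) = mex{1,2} = 0
g(14) = mex{1,2} = 0
The P-positions (g = 0) in 0..14 are 0, 1, 2, 3, 12, 13, 14.

0, 1, 2, 3, 12, 13, 14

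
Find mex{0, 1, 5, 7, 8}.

The values 0, 1 are all present; 2 is the first non-negative integer missing from the set.

2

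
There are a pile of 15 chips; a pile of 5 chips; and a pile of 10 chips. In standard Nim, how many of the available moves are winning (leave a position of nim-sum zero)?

0

Nim-sum: 15 XOR 5 XOR 10 = 0.
The nim-sum is already 0, so every move leaves a nonzero nim-sum — there are no winning moves.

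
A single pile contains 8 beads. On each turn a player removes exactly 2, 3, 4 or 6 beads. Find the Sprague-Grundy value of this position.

0

Build the Grundy sequence with g(k) = mex{g(k−s) : s ∈ {2, 3, 4, 6}, s ≤ k}:
k:     0  1  2  3  4  5  6  7  8
g(k):  0  0  1  1  2  2  3  3  0
So g(8) = 0.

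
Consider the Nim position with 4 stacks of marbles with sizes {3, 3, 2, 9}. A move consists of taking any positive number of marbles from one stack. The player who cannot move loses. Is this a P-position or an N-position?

N-position

Bitwise XOR of the heap sizes:
  0011  (3)
  0011  (3)
  0010  (2)
  1001  (9)
  ----
  1011  (11)
The nim-sum is 11 ≠ 0, so this is an N-position: the player to move can win.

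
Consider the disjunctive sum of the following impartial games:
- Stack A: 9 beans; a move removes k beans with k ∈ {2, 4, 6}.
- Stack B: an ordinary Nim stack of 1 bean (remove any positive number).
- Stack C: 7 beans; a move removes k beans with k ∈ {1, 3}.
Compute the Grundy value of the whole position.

Build the Grundy sequence for stack A with g(k) = mex{g(k−s) : s ∈ {2, 4, 6}, s ≤ k}:
k:     0  1  2  3  4  5  6  7  8  9
g(k):  0  0  1  1  2  2  3  3  0  0
So g(9) = 0.
Stack B is a plain Nim stack of size 1, so its Grundy value is 1.
Build the Grundy sequence for stack C with g(k) = mex{g(k−s) : s ∈ {1, 3}, s ≤ k}:
k:     0  1  2  3  4  5  6  7
g(k):  0  1  0  1  0  1  0  1
So g(7) = 1.
The value of a disjunctive sum is the nim-sum of the parts.
Combined value = 0 ⊕ 1 ⊕ 1 = 0.

0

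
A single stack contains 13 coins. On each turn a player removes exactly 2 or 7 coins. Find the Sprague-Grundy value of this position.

0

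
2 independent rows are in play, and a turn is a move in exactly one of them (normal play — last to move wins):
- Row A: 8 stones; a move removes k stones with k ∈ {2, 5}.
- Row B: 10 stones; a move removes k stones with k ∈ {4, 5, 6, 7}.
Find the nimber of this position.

2

Build the Grundy sequence for row A with g(k) = mex{g(k−s) : s ∈ {2, 5}, s ≤ k}:
k:     0  1  2  3  4  5  6  7  8
g(k):  0  0  1  1  0  2  1  0  0
So g(8) = 0.
Grundy values for row B (subtraction set {4, 5, 6, 7}):
k:     0  1  2  3  4  5  6  7  8  9 10
g(k):  0  0  0  0  1  1  1  1  2  2  2
So g(10) = 2.
By the Sprague-Grundy theorem, the Grundy value of a sum of independent games is the XOR of the component values.
Combined value = 0 XOR 2 = 2.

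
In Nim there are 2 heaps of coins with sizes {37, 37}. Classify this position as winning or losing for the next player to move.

Compute the nim-sum pairwise:
37 XOR 37 = 0
The nim-sum is 0, so this is a P-position: the player to move is in a losing position under optimal play.

Losing position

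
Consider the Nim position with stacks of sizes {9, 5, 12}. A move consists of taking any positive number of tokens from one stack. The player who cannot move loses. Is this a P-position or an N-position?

P-position

Nim-sum: 9 ^ 5 ^ 12 = 0.
The nim-sum is 0, so this is a P-position: the player to move is in a losing position under optimal play.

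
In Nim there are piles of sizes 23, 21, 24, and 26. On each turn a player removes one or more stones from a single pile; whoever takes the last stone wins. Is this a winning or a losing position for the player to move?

Compute the nim-sum pairwise:
23 ^ 21 = 2
2 ^ 24 = 26
26 ^ 26 = 0
The nim-sum is 0, so this is a P-position: the player to move is in a losing position under optimal play.

Losing position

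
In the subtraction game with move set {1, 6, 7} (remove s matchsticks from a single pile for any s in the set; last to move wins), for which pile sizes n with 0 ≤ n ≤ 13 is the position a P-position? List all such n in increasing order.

0, 2, 4, 12

Compute g(0), g(1), … for moves {1, 6, 7}:
g(0) = mex{} = 0
g(1) = mex{0} = 1
g(2) = mex{1} = 0
g(3) = mex{0} = 1
g(4) = mex{1} = 0
g(5) = mex{0} = 1
g(6) = mex{0,1} = 2
g(7) = mex{0,1,2} = 3
g(8) = mex{0,1,3} = 2
g(9) = mex{0,1,2} = 3
g(10) = mex{0,1,3} = 2
g(11) = mex{0,1,2} = 3
g(12) = mex{1,2,3} = 0
g(13) = mex{0,2,3} = 1
The P-positions (g = 0) in 0..13 are 0, 2, 4, 12.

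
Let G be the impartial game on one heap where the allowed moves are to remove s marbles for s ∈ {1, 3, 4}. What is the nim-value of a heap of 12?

Compute g(0), g(1), … for moves {1, 3, 4}:
g(0) = mex{} = 0
g(1) = mex{0} = 1
g(2) = mex{1} = 0
g(3) = mex{0} = 1
g(4) = mex{0,1} = 2
g(5) = mex{0,1,2} = 3
g(6) = mex{0,1,3} = 2
g(7) = mex{1,2} = 0
g(8) = mex{0,2,3} = 1
g(9) = mex{1,2,3} = 0
g(10) = mex{0,2} = 1
g(11) = mex{0,1} = 2
g(12) = mex{0,1,2} = 3
So g(12) = 3.

3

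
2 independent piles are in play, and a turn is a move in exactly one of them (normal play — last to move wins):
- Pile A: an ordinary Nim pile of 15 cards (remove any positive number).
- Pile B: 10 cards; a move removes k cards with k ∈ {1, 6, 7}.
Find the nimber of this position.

13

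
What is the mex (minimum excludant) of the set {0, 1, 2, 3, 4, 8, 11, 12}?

The values 0, 1, 2, 3, 4 are all present; 5 is the first non-negative integer missing from the set.

5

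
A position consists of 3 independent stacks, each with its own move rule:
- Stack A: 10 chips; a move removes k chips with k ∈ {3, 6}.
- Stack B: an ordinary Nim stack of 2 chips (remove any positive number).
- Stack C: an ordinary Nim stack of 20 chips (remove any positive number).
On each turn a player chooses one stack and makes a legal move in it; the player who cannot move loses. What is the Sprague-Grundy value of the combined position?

22

For stack A, compute g(0), g(1), … with moves {3, 6}:
g(0) = mex{} = 0
g(1) = mex{} = 0
g(2) = mex{} = 0
g(3) = mex{0} = 1
g(4) = mex{0} = 1
g(5) = mex{0} = 1
g(6) = mex{0,1} = 2
g(7) = mex{0,1} = 2
g(8) = mex{0,1} = 2
g(9) = mex{1,2} = 0
g(10) = mex{1,2} = 0
So g(10) = 0.
Stack B is a plain Nim stack of size 2, so its Grundy value is 2.
Stack C is a plain Nim stack of size 20, so its Grundy value is 20.
The value of a disjunctive sum is the nim-sum of the parts.
Combined value = 0 XOR 2 XOR 20 = 22.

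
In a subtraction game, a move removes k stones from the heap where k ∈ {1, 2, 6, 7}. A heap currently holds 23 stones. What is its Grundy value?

4

Compute g(0), g(1), … for moves {1, 2, 6, 7}:
k:     0  1  2  3  4  5  6  7  8  9 10 11 12 13 14 15 16 17 18 19 20 21 22 23
g(k):  0  1  2  0  1  2  3  4  0  1  2  0  1  2  3  4  0  1  2  0  1  2  3  4
So g(23) = 4.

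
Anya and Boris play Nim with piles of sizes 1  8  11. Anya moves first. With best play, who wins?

Compute the nim-sum pairwise:
1 XOR 8 = 9
9 XOR 11 = 2
The nim-sum is 2 ≠ 0, so this is an N-position: the player to move can win; Anya has a winning move.

Anya wins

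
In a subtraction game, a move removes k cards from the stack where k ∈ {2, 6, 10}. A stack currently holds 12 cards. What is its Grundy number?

Grundy values for subtraction set {2, 6, 10}:
k:     0  1  2  3  4  5  6  7  8  9 10 11 12
g(k):  0  0  1  1  0  0  1  1  0  0  1  1  0
So g(12) = 0.

0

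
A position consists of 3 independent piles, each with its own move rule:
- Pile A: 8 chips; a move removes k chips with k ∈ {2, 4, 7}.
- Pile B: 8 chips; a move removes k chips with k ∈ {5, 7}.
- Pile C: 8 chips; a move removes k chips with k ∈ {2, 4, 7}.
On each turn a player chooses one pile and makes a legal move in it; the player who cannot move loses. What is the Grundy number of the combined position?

Build the Grundy sequence for pile A with g(k) = mex{g(k−s) : s ∈ {2, 4, 7}, s ≤ k}:
k:     0  1  2  3  4  5  6  7  8
g(k):  0  0  1  1  2  2  0  3  1
So g(8) = 1.
Build the Grundy sequence for pile B with g(k) = mex{g(k−s) : s ∈ {5, 7}, s ≤ k}:
k:     0  1  2  3  4  5  6  7  8
g(k):  0  0  0  0  0  1  1  1  1
So g(8) = 1.
Build the Grundy sequence for pile C with g(k) = mex{g(k−s) : s ∈ {2, 4, 7}, s ≤ k}:
g(0) = mex{} = 0
g(1) = mex{} = 0
g(2) = mex{0} = 1
g(3) = mex{0} = 1
g(4) = mex{0,1} = 2
g(5) = mex{0,1} = 2
g(6) = mex{1,2} = 0
g(7) = mex{0,1,2} = 3
g(8) = mex{0,2} = 1
So g(8) = 1.
By the Sprague-Grundy theorem, the Grundy value of a sum of independent games is the XOR of the component values.
Combined value = 1 ⊕ 1 ⊕ 1 = 1.

1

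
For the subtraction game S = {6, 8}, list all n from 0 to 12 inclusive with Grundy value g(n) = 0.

0, 1, 2, 3, 4, 5

Grundy values for subtraction set {6, 8}:
g(0) = mex{} = 0
g(1) = mex{} = 0
g(2) = mex{} = 0
g(3) = mex{} = 0
g(4) = mex{} = 0
g(5) = mex{} = 0
g(6) = mex{0} = 1
g(7) = mex{0} = 1
g(8) = mex{0} = 1
g(9) = mex{0} = 1
g(10) = mex{0} = 1
g(11) = mex{0} = 1
g(12) = mex{0,1} = 2
The P-positions (g = 0) in 0..12 are 0, 1, 2, 3, 4, 5.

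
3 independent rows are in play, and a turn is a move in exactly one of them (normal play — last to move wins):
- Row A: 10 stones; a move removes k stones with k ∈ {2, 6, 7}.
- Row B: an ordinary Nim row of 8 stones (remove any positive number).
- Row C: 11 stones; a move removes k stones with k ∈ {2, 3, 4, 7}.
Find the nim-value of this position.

For row A, compute g(0), g(1), … with moves {2, 6, 7}:
g(0) = mex{} = 0
g(1) = mex{} = 0
g(2) = mex{0} = 1
g(3) = mex{0} = 1
g(4) = mex{1} = 0
g(5) = mex{1} = 0
g(6) = mex{0} = 1
g(7) = mex{0} = 1
g(8) = mex{0,1} = 2
g(9) = mex{1} = 0
g(10) = mex{0,1,2} = 3
So g(10) = 3.
Row B is a plain Nim row of size 8, so its Grundy value is 8.
For row C, compute g(0), g(1), … with moves {2, 3, 4, 7}:
k:     0  1  2  3  4  5  6  7  8  9 10 11
g(k):  0  0  1  1  2  2  0  3  1  4  2  0
So g(11) = 0.
The value of a disjunctive sum is the nim-sum of the parts.
Combined value = 3 XOR 8 XOR 0 = 11.

11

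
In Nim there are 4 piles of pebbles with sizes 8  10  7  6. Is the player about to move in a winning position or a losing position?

Nim-sum: 8 ^ 10 ^ 7 ^ 6 = 3.
The nim-sum is 3 ≠ 0, so this is an N-position: the player to move can win.

Winning position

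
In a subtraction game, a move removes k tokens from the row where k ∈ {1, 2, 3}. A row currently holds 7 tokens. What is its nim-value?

3

Grundy values for subtraction set {1, 2, 3}:
k:     0  1  2  3  4  5  6  7
g(k):  0  1  2  3  0  1  2  3
So g(7) = 3.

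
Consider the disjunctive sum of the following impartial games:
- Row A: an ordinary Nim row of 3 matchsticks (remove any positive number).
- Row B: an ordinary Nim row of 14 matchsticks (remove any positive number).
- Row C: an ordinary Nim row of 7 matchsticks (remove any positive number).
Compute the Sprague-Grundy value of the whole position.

10

Row A is a plain Nim row of size 3, so its Grundy value is 3.
Row B is a plain Nim row of size 14, so its Grundy value is 14.
Row C is a plain Nim row of size 7, so its Grundy value is 7.
By the Sprague-Grundy theorem, the Grundy value of a sum of independent games is the XOR of the component values.
Combined value = 3 ⊕ 14 ⊕ 7 = 10.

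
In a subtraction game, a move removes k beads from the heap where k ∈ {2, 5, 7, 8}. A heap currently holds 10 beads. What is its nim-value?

0

Compute g(0), g(1), … for moves {2, 5, 7, 8}:
k:     0  1  2  3  4  5  6  7  8  9 10
g(k):  0  0  1  1  0  2  1  3  2  2  0
So g(10) = 0.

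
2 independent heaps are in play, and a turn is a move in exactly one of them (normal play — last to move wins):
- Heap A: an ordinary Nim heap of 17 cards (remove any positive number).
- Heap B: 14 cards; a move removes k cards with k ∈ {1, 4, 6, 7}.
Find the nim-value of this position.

Heap A is a plain Nim heap of size 17, so its Grundy value is 17.
Build the Grundy sequence for heap B with g(k) = mex{g(k−s) : s ∈ {1, 4, 6, 7}, s ≤ k}:
g(0) = mex{} = 0
g(1) = mex{0} = 1
g(2) = mex{1} = 0
g(3) = mex{0} = 1
g(4) = mex{0,1} = 2
g(5) = mex{1,2} = 0
g(6) = mex{0} = 1
g(7) = mex{0,1} = 2
g(8) = mex{0,1,2} = 3
g(9) = mex{0,1,3} = 2
g(10) = mex{1,2} = 0
g(11) = mex{0,2} = 1
g(12) = mex{0,1,3} = 2
g(13) = mex{1,2} = 0
g(14) = mex{0,2,3} = 1
So g(14) = 1.
By the Sprague-Grundy theorem, the Grundy value of a sum of independent games is the XOR of the component values.
Combined value = 17 ⊕ 1 = 16.

16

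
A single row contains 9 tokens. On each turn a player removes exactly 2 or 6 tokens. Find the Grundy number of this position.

0

Compute g(0), g(1), … for moves {2, 6}:
k:     0  1  2  3  4  5  6  7  8  9
g(k):  0  0  1  1  0  0  1  1  0  0
So g(9) = 0.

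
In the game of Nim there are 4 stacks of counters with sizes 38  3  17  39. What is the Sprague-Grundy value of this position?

Nim-sum: 38 ⊕ 3 ⊕ 17 ⊕ 39 = 19.

19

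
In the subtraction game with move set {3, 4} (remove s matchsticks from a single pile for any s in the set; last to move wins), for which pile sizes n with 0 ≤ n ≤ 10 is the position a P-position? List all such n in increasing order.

0, 1, 2, 7, 8, 9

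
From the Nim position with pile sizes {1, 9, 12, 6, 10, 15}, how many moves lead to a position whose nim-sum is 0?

3

Compute the nim-sum pairwise:
1 ⊕ 9 = 8
8 ⊕ 12 = 4
4 ⊕ 6 = 2
2 ⊕ 10 = 8
8 ⊕ 15 = 7
The overall nim-sum is X = 7. A pile of size p has a winning move iff p XOR X < p (reduce it to p XOR X).
  1: 1 XOR 7 = 6 ≥ 1 — no move.
  9: 9 XOR 7 = 14 ≥ 9 — no move.
  12: 12 XOR 7 = 11 < 12 — winning move (to 11).
  6: 6 XOR 7 = 1 < 6 — winning move (to 1).
  10: 10 XOR 7 = 13 ≥ 10 — no move.
  15: 15 XOR 7 = 8 < 15 — winning move (to 8).
That gives 3 winning moves.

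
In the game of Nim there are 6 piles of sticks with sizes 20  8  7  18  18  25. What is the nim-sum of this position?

2

Nim-sum: 20 ^ 8 ^ 7 ^ 18 ^ 18 ^ 25 = 2.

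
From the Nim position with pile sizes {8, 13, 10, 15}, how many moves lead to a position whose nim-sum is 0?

0

In binary:
  1000  (8)
  1101  (13)
  1010  (10)
  1111  (15)
  ----
  0000  (0)
The nim-sum is already 0, so every move leaves a nonzero nim-sum — there are no winning moves.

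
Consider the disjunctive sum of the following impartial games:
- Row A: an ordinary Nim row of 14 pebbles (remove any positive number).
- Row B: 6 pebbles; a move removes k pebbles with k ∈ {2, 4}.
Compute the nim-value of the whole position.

14

Row A is a plain Nim row of size 14, so its Grundy value is 14.
Build the Grundy sequence for row B with g(k) = mex{g(k−s) : s ∈ {2, 4}, s ≤ k}:
g(0) = mex{} = 0
g(1) = mex{} = 0
g(2) = mex{0} = 1
g(3) = mex{0} = 1
g(4) = mex{0,1} = 2
g(5) = mex{0,1} = 2
g(6) = mex{1,2} = 0
So g(6) = 0.
The value of a disjunctive sum is the nim-sum of the parts.
Combined value = 14 ⊕ 0 = 14.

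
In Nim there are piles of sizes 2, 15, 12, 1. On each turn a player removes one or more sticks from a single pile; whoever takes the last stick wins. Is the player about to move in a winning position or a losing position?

Bitwise XOR of the heap sizes:
  0010  (2)
  1111  (15)
  1100  (12)
  0001  (1)
  ----
  0000  (0)
The nim-sum is 0, so this is a P-position: the player to move is in a losing position under optimal play.

Losing position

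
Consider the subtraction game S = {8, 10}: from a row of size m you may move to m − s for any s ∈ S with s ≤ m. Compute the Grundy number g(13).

1

Build the Grundy sequence with g(k) = mex{g(k−s) : s ∈ {8, 10}, s ≤ k}:
g(0) = mex{} = 0
g(1) = mex{} = 0
g(2) = mex{} = 0
g(3) = mex{} = 0
g(4) = mex{} = 0
g(5) = mex{} = 0
g(6) = mex{} = 0
g(7) = mex{} = 0
g(8) = mex{0} = 1
g(9) = mex{0} = 1
g(10) = mex{0} = 1
g(11) = mex{0} = 1
g(12) = mex{0} = 1
g(13) = mex{0} = 1
So g(13) = 1.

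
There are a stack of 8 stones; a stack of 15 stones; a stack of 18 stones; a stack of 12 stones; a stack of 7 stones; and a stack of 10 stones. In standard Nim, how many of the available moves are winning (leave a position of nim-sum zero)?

1

Nim-sum: 8 ^ 15 ^ 18 ^ 12 ^ 7 ^ 10 = 20.
The overall nim-sum is X = 20. A stack of size p has a winning move iff p XOR X < p (reduce it to p XOR X).
  8: 8 XOR 20 = 28 ≥ 8 — no move.
  15: 15 XOR 20 = 27 ≥ 15 — no move.
  18: 18 XOR 20 = 6 < 18 — winning move (to 6).
  12: 12 XOR 20 = 24 ≥ 12 — no move.
  7: 7 XOR 20 = 19 ≥ 7 — no move.
  10: 10 XOR 20 = 30 ≥ 10 — no move.
That gives 1 winning move.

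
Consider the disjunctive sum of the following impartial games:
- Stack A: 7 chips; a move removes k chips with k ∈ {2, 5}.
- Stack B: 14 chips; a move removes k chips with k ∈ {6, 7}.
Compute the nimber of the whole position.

0

Build the Grundy sequence for stack A with g(k) = mex{g(k−s) : s ∈ {2, 5}, s ≤ k}:
k:     0  1  2  3  4  5  6  7
g(k):  0  0  1  1  0  2  1  0
So g(7) = 0.
Grundy values for stack B (subtraction set {6, 7}):
k:     0  1  2  3  4  5  6  7  8  9 10 11 12 13 14
g(k):  0  0  0  0  0  0  1  1  1  1  1  1  2  0  0
So g(14) = 0.
By the Sprague-Grundy theorem, the Grundy value of a sum of independent games is the XOR of the component values.
Combined value = 0 XOR 0 = 0.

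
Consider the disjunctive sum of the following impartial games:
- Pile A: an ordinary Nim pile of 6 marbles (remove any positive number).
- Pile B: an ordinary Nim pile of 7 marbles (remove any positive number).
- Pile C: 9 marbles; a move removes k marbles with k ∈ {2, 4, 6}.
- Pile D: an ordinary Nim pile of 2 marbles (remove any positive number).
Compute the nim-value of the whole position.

3

Pile A is a plain Nim pile of size 6, so its Grundy value is 6.
Pile B is a plain Nim pile of size 7, so its Grundy value is 7.
Build the Grundy sequence for pile C with g(k) = mex{g(k−s) : s ∈ {2, 4, 6}, s ≤ k}:
g(0) = mex{} = 0
g(1) = mex{} = 0
g(2) = mex{0} = 1
g(3) = mex{0} = 1
g(4) = mex{0,1} = 2
g(5) = mex{0,1} = 2
g(6) = mex{0,1,2} = 3
g(7) = mex{0,1,2} = 3
g(8) = mex{1,2,3} = 0
g(9) = mex{1,2,3} = 0
So g(9) = 0.
Pile D is a plain Nim pile of size 2, so its Grundy value is 2.
By the Sprague-Grundy theorem, the Grundy value of a sum of independent games is the XOR of the component values.
Combined value = 6 XOR 7 XOR 0 XOR 2 = 3.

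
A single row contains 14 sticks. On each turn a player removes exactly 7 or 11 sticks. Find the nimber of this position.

Compute g(0), g(1), … for moves {7, 11}:
k:     0  1  2  3  4  5  6  7  8  9 10 11 12 13 14
g(k):  0  0  0  0  0  0  0  1  1  1  1  1  1  1  2
So g(14) = 2.

2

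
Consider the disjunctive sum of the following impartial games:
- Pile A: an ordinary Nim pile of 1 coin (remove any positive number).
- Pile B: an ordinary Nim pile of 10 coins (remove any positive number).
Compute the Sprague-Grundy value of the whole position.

11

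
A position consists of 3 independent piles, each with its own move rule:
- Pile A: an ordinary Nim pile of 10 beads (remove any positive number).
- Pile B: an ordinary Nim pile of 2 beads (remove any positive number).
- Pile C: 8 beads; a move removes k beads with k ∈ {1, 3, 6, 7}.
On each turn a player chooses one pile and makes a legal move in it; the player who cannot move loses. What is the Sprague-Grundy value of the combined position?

10

Pile A is a plain Nim pile of size 10, so its Grundy value is 10.
Pile B is a plain Nim pile of size 2, so its Grundy value is 2.
Grundy values for pile C (subtraction set {1, 3, 6, 7}):
g(0) = mex{} = 0
g(1) = mex{0} = 1
g(2) = mex{1} = 0
g(3) = mex{0} = 1
g(4) = mex{1} = 0
g(5) = mex{0} = 1
g(6) = mex{0,1} = 2
g(7) = mex{0,1,2} = 3
g(8) = mex{0,1,3} = 2
So g(8) = 2.
The value of a disjunctive sum is the nim-sum of the parts.
Combined value = 10 ⊕ 2 ⊕ 2 = 10.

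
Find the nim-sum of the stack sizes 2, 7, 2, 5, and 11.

9

Compute the nim-sum pairwise:
2 ^ 7 = 5
5 ^ 2 = 7
7 ^ 5 = 2
2 ^ 11 = 9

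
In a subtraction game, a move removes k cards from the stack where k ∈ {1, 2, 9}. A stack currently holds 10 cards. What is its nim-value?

Compute g(0), g(1), … for moves {1, 2, 9}:
g(0) = mex{} = 0
g(1) = mex{0} = 1
g(2) = mex{0,1} = 2
g(3) = mex{1,2} = 0
g(4) = mex{0,2} = 1
g(5) = mex{0,1} = 2
g(6) = mex{1,2} = 0
g(7) = mex{0,2} = 1
g(8) = mex{0,1} = 2
g(9) = mex{0,1,2} = 3
g(10) = mex{1,2,3} = 0
So g(10) = 0.

0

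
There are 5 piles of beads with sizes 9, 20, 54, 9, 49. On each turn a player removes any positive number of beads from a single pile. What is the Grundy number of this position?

Compute the nim-sum pairwise:
9 ^ 20 = 29
29 ^ 54 = 43
43 ^ 9 = 34
34 ^ 49 = 19

19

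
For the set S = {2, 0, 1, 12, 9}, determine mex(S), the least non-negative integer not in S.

The values 0, 1, 2 are all present; 3 is the first non-negative integer missing from the set.

3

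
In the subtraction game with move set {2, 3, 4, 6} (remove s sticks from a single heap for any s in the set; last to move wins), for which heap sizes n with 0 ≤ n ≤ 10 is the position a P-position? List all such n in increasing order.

Grundy values for subtraction set {2, 3, 4, 6}:
k:     0  1  2  3  4  5  6  7  8  9 10
g(k):  0  0  1  1  2  2  3  3  0  0  1
The P-positions (g = 0) in 0..10 are 0, 1, 8, 9.

0, 1, 8, 9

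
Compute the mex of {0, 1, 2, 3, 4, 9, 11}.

The values 0, 1, 2, 3, 4 are all present; 5 is the first non-negative integer missing from the set.

5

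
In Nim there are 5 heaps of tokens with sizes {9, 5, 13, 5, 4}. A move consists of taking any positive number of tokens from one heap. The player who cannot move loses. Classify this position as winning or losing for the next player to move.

Nim-sum: 9 ⊕ 5 ⊕ 13 ⊕ 5 ⊕ 4 = 0.
The nim-sum is 0, so this is a P-position: the player to move is in a losing position under optimal play.

Losing position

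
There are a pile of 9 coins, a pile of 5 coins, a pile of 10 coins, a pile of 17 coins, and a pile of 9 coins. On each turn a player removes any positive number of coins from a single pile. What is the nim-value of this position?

30

Nim-sum: 9 ^ 5 ^ 10 ^ 17 ^ 9 = 30.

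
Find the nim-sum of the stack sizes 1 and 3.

2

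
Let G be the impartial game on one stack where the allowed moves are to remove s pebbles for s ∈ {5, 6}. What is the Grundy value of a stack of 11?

0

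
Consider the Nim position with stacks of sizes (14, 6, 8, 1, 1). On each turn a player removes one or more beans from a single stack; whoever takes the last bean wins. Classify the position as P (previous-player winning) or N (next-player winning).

P-position

Write each in binary and XOR column by column:
  1110  (14)
  0110  (6)
  1000  (8)
  0001  (1)
  0001  (1)
  ----
  0000  (0)
The nim-sum is 0, so this is a P-position: the player to move is in a losing position under optimal play.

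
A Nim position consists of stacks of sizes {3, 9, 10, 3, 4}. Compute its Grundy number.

7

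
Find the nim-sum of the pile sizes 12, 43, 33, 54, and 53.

Bitwise XOR of the heap sizes:
  001100  (12)
  101011  (43)
  100001  (33)
  110110  (54)
  110101  (53)
  ------
  000101  (5)

5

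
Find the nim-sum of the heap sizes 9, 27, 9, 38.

61

Compute the nim-sum pairwise:
9 ⊕ 27 = 18
18 ⊕ 9 = 27
27 ⊕ 38 = 61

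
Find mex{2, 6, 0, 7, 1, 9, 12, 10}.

The values 0, 1, 2 are all present; 3 is the first non-negative integer missing from the set.

3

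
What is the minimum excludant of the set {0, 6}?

1

0 is in the set but 1 is not, so the mex is 1.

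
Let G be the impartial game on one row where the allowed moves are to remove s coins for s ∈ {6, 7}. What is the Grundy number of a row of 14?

Grundy values for subtraction set {6, 7}:
g(0) = mex{} = 0
g(1) = mex{} = 0
g(2) = mex{} = 0
g(3) = mex{} = 0
g(4) = mex{} = 0
g(5) = mex{} = 0
g(6) = mex{0} = 1
g(7) = mex{0} = 1
g(8) = mex{0} = 1
g(9) = mex{0} = 1
g(10) = mex{0} = 1
g(11) = mex{0} = 1
g(12) = mex{0,1} = 2
g(13) = mex{1} = 0
g(14) = mex{1} = 0
So g(14) = 0.

0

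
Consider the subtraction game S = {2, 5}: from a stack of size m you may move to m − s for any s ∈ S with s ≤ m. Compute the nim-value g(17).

Grundy values for subtraction set {2, 5}:
k:     0  1  2  3  4  5  6  7  8  9 10 11 12 13 14 15 16 17
g(k):  0  0  1  1  0  2  1  0  0  1  1  0  2  1  0  0  1  1
So g(17) = 1.

1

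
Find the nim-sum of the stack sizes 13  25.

20

Compute the nim-sum pairwise:
13 ^ 25 = 20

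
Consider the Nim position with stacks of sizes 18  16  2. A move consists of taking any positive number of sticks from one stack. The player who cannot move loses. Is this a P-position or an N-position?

P-position

Nim-sum: 18 ⊕ 16 ⊕ 2 = 0.
The nim-sum is 0, so this is a P-position: the player to move is in a losing position under optimal play.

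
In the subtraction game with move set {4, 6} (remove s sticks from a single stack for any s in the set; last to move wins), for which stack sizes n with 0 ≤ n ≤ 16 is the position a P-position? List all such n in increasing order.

Grundy values for subtraction set {4, 6}:
k:     0  1  2  3  4  5  6  7  8  9 10 11 12 13 14 15 16
g(k):  0  0  0  0  1  1  1  1  2  2  0  0  0  0  1  1  1
The P-positions (g = 0) in 0..16 are 0, 1, 2, 3, 10, 11, 12, 13.

0, 1, 2, 3, 10, 11, 12, 13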